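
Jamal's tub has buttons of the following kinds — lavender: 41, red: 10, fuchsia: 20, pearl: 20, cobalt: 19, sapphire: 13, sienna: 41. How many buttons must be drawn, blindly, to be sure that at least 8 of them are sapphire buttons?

159

In the worst case for collecting sapphire buttons, every non-sapphire button comes out first.
There are 41 + 10 + 20 + 20 + 19 + 41 = 151 non-sapphire buttons altogether.
After those, each further button must be sapphire, so 151 + 8 = 159 draws guarantee 8 sapphire buttons.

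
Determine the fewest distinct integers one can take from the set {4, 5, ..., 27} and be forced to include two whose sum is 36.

A set avoiding the sum 36 can contain at most one of each pair {x, 36−x}, plus the 6 elements whose complement lies outside the range or equal to its own complement.
The integers 4, …, 18 (15 of them) are such a set: any two sum to at least 4+5 = 9 and at most 17+18 = 35 < 36.
By the pigeonhole principle, any 16th integer completes one of the 9 pairs, so 16 choices force a sum of 36.

16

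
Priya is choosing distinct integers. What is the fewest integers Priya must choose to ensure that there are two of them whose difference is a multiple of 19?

Integers whose pairwise differences are multiples of 19 are exactly those sharing a remainder mod 19. The 19 residue classes mod 19 are the pigeonholes.
With 19 integers one could put 1 in each residue class and have no class reach 2.
The 20th integer pushes some class to 2, so 19·1 + 1 = 20.

20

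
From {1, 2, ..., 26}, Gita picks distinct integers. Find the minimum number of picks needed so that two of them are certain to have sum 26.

Two chosen integers sum to 26 exactly when both halves of some pair {x, 26−x} with 1 ≤ x ≤ 26−x ≤ 25 are chosen — 12 such pairs.
The remaining 2 elements (those with no distinct partner in range) can never complete a 26-sum, so the worst case takes all of them and one from each pair: 2 + 12 = 14.
By the pigeonhole principle, the 15th integer has to be the second member of some pair, so 14 + 1 = 15.

15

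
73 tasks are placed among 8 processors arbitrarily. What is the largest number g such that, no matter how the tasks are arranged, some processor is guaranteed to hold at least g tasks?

10

The 8 processors are the holes and the 73 tasks are the pigeons.
If every processor held at most 9 tasks, the total would be at most 8 × 9 = 72, which is less than 73.
So some processor holds at least ⌈73/8⌉ = 10 tasks.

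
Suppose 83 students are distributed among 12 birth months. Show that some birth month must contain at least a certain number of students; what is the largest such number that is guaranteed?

The 12 birth months are the holes and the 83 students are the pigeons.
If every birth month held at most 6 students, the total would be at most 12 × 6 = 72, which is less than 83.
So some birth month holds at least ⌈83/12⌉ = 7 students.

7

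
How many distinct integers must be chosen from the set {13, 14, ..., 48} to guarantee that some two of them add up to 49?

25

Two chosen integers sum to 49 exactly when both halves of some pair {x, 49−x} with 13 ≤ x ≤ 49−x ≤ 36 are chosen — 12 such pairs.
The remaining 12 elements (those with no distinct partner in range) can never complete a 49-sum, so the worst case takes all of them and one from each pair: 12 + 12 = 24.
Pigeonhole: the 25th integer has to be the second member of some pair, so 24 + 1 = 25.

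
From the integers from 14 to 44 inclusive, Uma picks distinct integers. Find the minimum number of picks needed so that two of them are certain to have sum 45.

23

A set avoiding the sum 45 can contain at most one of each pair {x, 45−x}, plus the 13 elements whose complement lies outside the range.
The integers 23, …, 44 (22 of them) are such a set: any two sum to at least 23+24 = 47 > 45.
Any 23rd integer completes one of the 9 pairs, so 23 choices force a sum of 45.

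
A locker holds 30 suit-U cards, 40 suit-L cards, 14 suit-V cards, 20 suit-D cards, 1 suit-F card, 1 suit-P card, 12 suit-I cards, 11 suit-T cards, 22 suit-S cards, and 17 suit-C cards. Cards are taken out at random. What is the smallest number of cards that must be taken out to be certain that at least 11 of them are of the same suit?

The 10 suits are the holes; the cards drawn are the pigeons.
To avoid 11 of any one suit, the worst case takes at most 10 of each suit, or every card of a suit that has fewer than 10.
That gives 10 + 10 + 10 + 10 + 1 + 1 + 10 + 10 + 10 + 10 = 82 cards with no suit reaching 11.
The next card forces some suit to 11, so 82 + 1 = 83.

83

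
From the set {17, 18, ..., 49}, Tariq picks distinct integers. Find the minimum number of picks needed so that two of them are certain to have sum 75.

22

Two chosen integers sum to 75 exactly when both halves of some pair {x, 75−x} with 26 ≤ x ≤ 75−x ≤ 49 are chosen — 12 such pairs.
The remaining 9 elements (those with no distinct partner in range) can never complete a 75-sum, so the worst case takes all of them and one from each pair: 9 + 12 = 21.
By the pigeonhole principle, the 22nd integer has to be the second member of some pair, so 21 + 1 = 22.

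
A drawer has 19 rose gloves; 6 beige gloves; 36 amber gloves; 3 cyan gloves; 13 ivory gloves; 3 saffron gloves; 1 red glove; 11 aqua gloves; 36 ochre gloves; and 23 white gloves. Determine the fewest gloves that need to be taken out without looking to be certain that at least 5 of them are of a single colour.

36

By pigeonhole, put each drawn glove into a box by colour. The largest draw with every box below 5 takes min(count, 4) from each colour; colours with fewer than 4 contribute all they have.
Σ min(cᵢ, 4) = 4 + 4 + 4 + 3 + 4 + 3 + 1 + 4 + 4 + 4 = 35.
Draw number 35 + 1 = 36 must push one box to 5.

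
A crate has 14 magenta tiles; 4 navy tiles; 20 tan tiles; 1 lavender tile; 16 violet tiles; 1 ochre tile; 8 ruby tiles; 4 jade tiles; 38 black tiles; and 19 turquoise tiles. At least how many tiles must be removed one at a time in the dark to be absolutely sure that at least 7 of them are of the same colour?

An adversary could hand out at most 6 tiles per colour (4 colours run out sooner): 6 + 4 + 6 + 1 + 6 + 1 + 6 + 4 + 6 + 6 = 46 tiles and still no colour has 7.
By pigeonhole, one more tile lands in a colour already at 6, so 47 draws are enough and 46 are not.

47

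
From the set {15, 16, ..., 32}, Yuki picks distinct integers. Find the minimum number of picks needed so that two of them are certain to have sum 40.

A set avoiding the sum 40 can contain at most one of each pair {x, 40−x}, plus the 8 elements whose complement lies outside the range or equal to its own complement.
The integers 20, …, 32 (13 of them) are such a set: any two sum to at least 20+21 = 41 > 40.
Any 14th integer completes one of the 5 pairs, so 14 choices force a sum of 40.

14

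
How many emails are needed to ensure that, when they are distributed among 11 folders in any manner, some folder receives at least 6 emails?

With 55 emails one could put exactly 5 in each of the 11 folders, and no folder would reach 6.
One more email must land in a folder that already has 5, giving it 6.
So 11 × 5 + 1 = 56 emails are required.

56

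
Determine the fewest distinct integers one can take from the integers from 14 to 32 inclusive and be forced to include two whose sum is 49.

12

Group the elements by complementary pair {x, 49−x}: {17,32}, {18,31}, {19,30}, …, giving 8 two-element pairs and 3 integers whose partner 49−x falls outside [14,32].
Pigeonhole: treating each of those 11 groups as a pigeonhole, one can pick one integer per group — 11 integers — with no two summing to 49.
The 12th integer lands in an occupied pair, forcing a sum of 49.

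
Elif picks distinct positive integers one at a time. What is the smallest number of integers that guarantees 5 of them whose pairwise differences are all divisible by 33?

Integers whose pairwise differences are multiples of 33 are exactly those sharing a remainder mod 33. By the pigeonhole principle, the 33 residue classes mod 33 are the pigeonholes.
With 132 integers one could put 4 in each residue class and have no class reach 5.
The 133rd integer pushes some class to 5, so 33·4 + 1 = 133.

133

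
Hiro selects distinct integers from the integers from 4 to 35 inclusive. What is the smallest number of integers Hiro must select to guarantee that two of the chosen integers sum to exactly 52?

Two chosen integers sum to 52 exactly when both halves of some pair {x, 52−x} with 17 ≤ x ≤ 52−x ≤ 35 are chosen — 9 such pairs.
The remaining 14 elements (those with no distinct partner in range) can never complete a 52-sum, so the worst case takes all of them and one from each pair: 14 + 9 = 23.
By pigeonhole, the 24th integer has to be the second member of some pair, so 23 + 1 = 24.

24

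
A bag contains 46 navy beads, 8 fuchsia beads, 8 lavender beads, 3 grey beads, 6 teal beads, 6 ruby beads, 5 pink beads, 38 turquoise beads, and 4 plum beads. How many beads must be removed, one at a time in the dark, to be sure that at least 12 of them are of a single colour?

63

An adversary could hand out at most 11 beads per colour (7 colours run out sooner): 11 + 8 + 8 + 3 + 6 + 6 + 5 + 11 + 4 = 62 beads and still no colour has 12.
One more bead lands in a colour already at 11, so 63 draws are enough and 62 are not.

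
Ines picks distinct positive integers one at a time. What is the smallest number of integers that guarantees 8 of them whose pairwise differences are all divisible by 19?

134

Integers whose pairwise differences are multiples of 19 are exactly those sharing a remainder mod 19. By pigeonhole, the 19 residue classes mod 19 are the pigeonholes.
With 133 integers one could put 7 in each residue class and have no class reach 8.
The 134th integer pushes some class to 8, so 19·7 + 1 = 134.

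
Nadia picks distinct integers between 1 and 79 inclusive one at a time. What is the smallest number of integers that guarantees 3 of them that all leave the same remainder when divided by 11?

23

By pigeonhole, the 11 residue classes mod 11 are the pigeonholes.
With 22 integers one could put 2 in each residue class and have no class reach 3.
The 23rd integer pushes some class to 3, so 11·2 + 1 = 23.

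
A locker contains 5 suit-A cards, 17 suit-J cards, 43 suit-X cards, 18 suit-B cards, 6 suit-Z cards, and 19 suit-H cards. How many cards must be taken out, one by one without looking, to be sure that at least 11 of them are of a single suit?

Put each drawn card into a box by suit. The largest draw with every box below 11 takes min(count, 10) from each suit; suits with fewer than 10 contribute all they have.
Σ min(cᵢ, 10) = 5 + 10 + 10 + 10 + 6 + 10 = 51.
Draw number 51 + 1 = 52 must push one box to 11.

52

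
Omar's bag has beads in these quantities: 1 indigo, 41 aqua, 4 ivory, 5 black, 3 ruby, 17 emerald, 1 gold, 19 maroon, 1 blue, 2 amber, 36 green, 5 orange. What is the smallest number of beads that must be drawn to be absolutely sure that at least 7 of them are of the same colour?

An adversary could hand out at most 6 beads per colour (8 colours run out sooner): 1 + 6 + 4 + 5 + 3 + 6 + 1 + 6 + 1 + 2 + 6 + 5 = 46 beads and still no colour has 7.
By pigeonhole, one more bead lands in a colour already at 6, so 47 draws are enough and 46 are not.

47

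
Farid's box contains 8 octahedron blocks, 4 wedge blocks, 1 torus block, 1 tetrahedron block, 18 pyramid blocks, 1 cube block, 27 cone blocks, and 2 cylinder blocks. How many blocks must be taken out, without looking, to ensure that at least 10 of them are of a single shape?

By pigeonhole, put each drawn block into a box by shape. The largest draw with every box below 10 takes min(count, 9) from each shape; shapes with fewer than 9 contribute all they have.
Σ min(cᵢ, 9) = 8 + 4 + 1 + 1 + 9 + 1 + 9 + 2 = 35.
Draw number 35 + 1 = 36 must push one box to 10.

36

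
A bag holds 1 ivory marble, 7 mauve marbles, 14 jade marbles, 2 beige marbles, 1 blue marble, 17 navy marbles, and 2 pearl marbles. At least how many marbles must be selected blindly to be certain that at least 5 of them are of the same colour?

Put each drawn marble into a box by colour. The largest draw with every box below 5 takes min(count, 4) from each colour; colours with fewer than 4 contribute all they have.
Σ min(cᵢ, 4) = 1 + 4 + 4 + 2 + 1 + 4 + 2 = 18.
Draw number 18 + 1 = 19 must push one box to 5.

19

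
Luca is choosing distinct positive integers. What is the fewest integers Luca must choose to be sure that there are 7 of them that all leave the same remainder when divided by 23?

139

By the pigeonhole principle, the 23 residue classes mod 23 are the pigeonholes.
With 138 integers one could put 6 in each residue class and have no class reach 7.
The 139th integer pushes some class to 7, so 23·6 + 1 = 139.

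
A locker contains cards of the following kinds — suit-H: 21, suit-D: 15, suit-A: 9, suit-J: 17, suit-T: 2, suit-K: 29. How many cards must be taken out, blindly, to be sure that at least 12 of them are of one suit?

56

By the pigeonhole principle, put each drawn card into a box by suit. The largest draw with every box below 12 takes min(count, 11) from each suit; suits with fewer than 11 contribute all they have.
Σ min(cᵢ, 11) = 11 + 11 + 9 + 11 + 2 + 11 = 55.
Draw number 55 + 1 = 56 must push one box to 12.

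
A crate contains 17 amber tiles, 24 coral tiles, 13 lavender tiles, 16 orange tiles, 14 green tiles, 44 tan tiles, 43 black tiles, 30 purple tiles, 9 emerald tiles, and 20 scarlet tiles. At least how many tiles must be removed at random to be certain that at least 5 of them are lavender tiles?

In the worst case for collecting lavender tiles, every non-lavender tile comes out first.
There are 17 + 24 + 16 + 14 + 44 + 43 + 30 + 9 + 20 = 217 non-lavender tiles altogether.
After those, each further tile must be lavender, so 217 + 5 = 222 draws guarantee 5 lavender tiles.

222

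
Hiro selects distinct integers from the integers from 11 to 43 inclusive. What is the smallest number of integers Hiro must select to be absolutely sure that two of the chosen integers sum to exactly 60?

Group the elements by complementary pair {x, 60−x}: {17,43}, {18,42}, {19,41}, …, giving 13 two-element pairs, the single value 30 (it cannot pair with itself since the integers are distinct), and 6 integers whose partner 60−x falls outside [11,43].
Treating each of those 20 groups as a pigeonhole, one can pick one integer per group — 20 integers — with no two summing to 60.
The 21st integer lands in an occupied pair, forcing a sum of 60.

21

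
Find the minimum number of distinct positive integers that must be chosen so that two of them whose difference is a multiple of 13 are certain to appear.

Integers whose pairwise differences are multiples of 13 are exactly those sharing a remainder mod 13. The 13 residue classes mod 13 are the pigeonholes.
With 13 integers one could put 1 in each residue class and have no class reach 2.
The 14th integer pushes some class to 2, so 13·1 + 1 = 14.

14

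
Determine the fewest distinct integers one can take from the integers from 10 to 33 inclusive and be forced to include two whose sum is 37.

A set avoiding the sum 37 can contain at most one of each pair {x, 37−x}, plus the 6 elements whose complement lies outside the range.
The integers 19, …, 33 (15 of them) are such a set: any two sum to at least 19+20 = 39 > 37.
By pigeonhole, any 16th integer completes one of the 9 pairs, so 16 choices force a sum of 37.

16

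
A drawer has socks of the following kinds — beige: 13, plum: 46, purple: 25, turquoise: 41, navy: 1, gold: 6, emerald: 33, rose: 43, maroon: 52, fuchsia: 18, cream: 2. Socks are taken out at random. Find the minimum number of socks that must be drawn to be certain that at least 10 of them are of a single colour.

An adversary could hand out at most 9 socks per colour (navy, gold, cream run out sooner): 9 + 9 + 9 + 9 + 1 + 6 + 9 + 9 + 9 + 9 + 2 = 81 socks and still no colour has 10.
By pigeonhole, one more sock lands in a colour already at 9, so 82 draws are enough and 81 are not.

82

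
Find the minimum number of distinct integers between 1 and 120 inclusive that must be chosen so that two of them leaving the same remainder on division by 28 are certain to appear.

29

By pigeonhole, the 28 residue classes mod 28 are the pigeonholes.
With 28 integers one could put 1 in each residue class and have no class reach 2.
The 29th integer pushes some class to 2, so 28·1 + 1 = 29.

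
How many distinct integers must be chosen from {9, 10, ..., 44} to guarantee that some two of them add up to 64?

25

A set avoiding the sum 64 can contain at most one of each pair {x, 64−x}, plus the 12 elements whose complement lies outside the range or equal to its own complement.
The integers 9, …, 32 (24 of them) are such a set: any two sum to at least 9+10 = 19 and at most 31+32 = 63 < 64.
Pigeonhole: any 25th integer completes one of the 12 pairs, so 25 choices force a sum of 64.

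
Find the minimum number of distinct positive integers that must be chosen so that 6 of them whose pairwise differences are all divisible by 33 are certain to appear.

166

Integers whose pairwise differences are multiples of 33 are exactly those sharing a remainder mod 33. The 33 residue classes mod 33 are the pigeonholes.
With 165 integers one could put 5 in each residue class and have no class reach 6.
The 166th integer pushes some class to 6, so 33·5 + 1 = 166.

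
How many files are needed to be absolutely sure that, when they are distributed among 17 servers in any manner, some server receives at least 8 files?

With 119 files one could put exactly 7 in each of the 17 servers, and no server would reach 8.
Pigeonhole: one more file must land in a server that already has 7, giving it 8.
So 17 × 7 + 1 = 120 files are required.

120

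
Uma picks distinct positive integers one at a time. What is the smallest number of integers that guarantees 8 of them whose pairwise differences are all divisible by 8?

57

Integers whose pairwise differences are multiples of 8 are exactly those sharing a remainder mod 8. By pigeonhole, the 8 residue classes mod 8 are the pigeonholes.
With 56 integers one could put 7 in each residue class and have no class reach 8.
The 57th integer pushes some class to 8, so 8·7 + 1 = 57.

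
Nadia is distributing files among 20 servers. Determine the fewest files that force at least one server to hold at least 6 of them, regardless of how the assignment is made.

With 100 files one could put exactly 5 in each of the 20 servers, and no server would reach 6.
By pigeonhole, one more file must land in a server that already has 5, giving it 6.
So 20 × 5 + 1 = 101 files are required.

101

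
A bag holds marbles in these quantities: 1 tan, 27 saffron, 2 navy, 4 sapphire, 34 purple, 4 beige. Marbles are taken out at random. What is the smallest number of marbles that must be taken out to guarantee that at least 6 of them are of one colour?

22

By the pigeonhole principle, the 6 colours are the holes; the marbles drawn are the pigeons.
To avoid 6 of any one colour, the worst case takes at most 5 of each colour, or every marble of a colour that has fewer than 5.
That gives 1 + 5 + 2 + 4 + 5 + 4 = 21 marbles with no colour reaching 6.
The next marble forces some colour to 6, so 21 + 1 = 22.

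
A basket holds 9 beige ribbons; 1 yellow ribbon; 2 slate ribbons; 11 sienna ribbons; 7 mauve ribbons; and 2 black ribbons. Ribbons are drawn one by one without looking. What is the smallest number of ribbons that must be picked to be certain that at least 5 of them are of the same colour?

18

An adversary could hand out at most 4 ribbons per colour (yellow, slate, black run out sooner): 4 + 1 + 2 + 4 + 4 + 2 = 17 ribbons and still no colour has 5.
By the pigeonhole principle, one more ribbon lands in a colour already at 4, so 18 draws are enough and 17 are not.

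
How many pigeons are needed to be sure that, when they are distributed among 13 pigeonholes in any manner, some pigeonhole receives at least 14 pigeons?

170

With 169 pigeons one could put exactly 13 in each of the 13 pigeonholes, and no pigeonhole would reach 14.
One more pigeon must land in a pigeonhole that already has 13, giving it 14.
So 13 × 13 + 1 = 170 pigeons are required.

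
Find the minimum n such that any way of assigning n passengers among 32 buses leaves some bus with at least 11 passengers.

321

With 320 passengers one could put exactly 10 in each of the 32 buses, and no bus would reach 11.
One more passenger must land in a bus that already has 10, giving it 11.
So 32 × 10 + 1 = 321 passengers are required.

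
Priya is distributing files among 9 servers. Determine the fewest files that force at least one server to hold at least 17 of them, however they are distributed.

145

With 144 files one could put exactly 16 in each of the 9 servers, and no server would reach 17.
One more file must land in a server that already has 16, giving it 17.
So 9 × 16 + 1 = 145 files are required.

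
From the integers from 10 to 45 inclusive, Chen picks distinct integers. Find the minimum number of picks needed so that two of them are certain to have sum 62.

23

A set avoiding the sum 62 can contain at most one of each pair {x, 62−x}, plus the 8 elements whose complement lies outside the range or equal to its own complement.
The integers 10, …, 31 (22 of them) are such a set: any two sum to at least 10+11 = 21 and at most 30+31 = 61 < 62.
Any 23rd integer completes one of the 14 pairs, so 23 choices force a sum of 62.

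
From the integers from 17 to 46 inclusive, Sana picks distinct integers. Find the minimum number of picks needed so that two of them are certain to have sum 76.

Group the elements by complementary pair {x, 76−x}: {30,46}, {31,45}, {32,44}, …, giving 8 two-element pairs, the single value 38 (it cannot pair with itself since the integers are distinct), and 13 integers whose partner 76−x falls outside [17,46].
Treating each of those 22 groups as a pigeonhole, one can pick one integer per group — 22 integers — with no two summing to 76.
The 23rd integer lands in an occupied pair, forcing a sum of 76.

23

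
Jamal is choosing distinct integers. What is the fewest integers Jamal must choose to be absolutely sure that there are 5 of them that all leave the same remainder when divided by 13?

53

The 13 residue classes mod 13 are the pigeonholes.
With 52 integers one could put 4 in each residue class and have no class reach 5.
The 53rd integer pushes some class to 5, so 13·4 + 1 = 53.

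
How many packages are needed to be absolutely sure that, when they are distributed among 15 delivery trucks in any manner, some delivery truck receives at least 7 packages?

With 90 packages one could put exactly 6 in each of the 15 delivery trucks, and no delivery truck would reach 7.
By pigeonhole, one more package must land in a delivery truck that already has 6, giving it 7.
So 15 × 6 + 1 = 91 packages are required.

91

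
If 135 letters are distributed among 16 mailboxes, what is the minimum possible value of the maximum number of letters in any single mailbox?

The 16 mailboxes are the holes and the 135 letters are the pigeons.
If every mailbox held at most 8 letters, the total would be at most 16 × 8 = 128, which is less than 135.
So some mailbox holds at least ⌈135/16⌉ = 9 letters.

9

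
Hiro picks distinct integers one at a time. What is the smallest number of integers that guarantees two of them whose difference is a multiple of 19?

Integers whose pairwise differences are multiples of 19 are exactly those sharing a remainder mod 19. By pigeonhole, the 19 residue classes mod 19 are the pigeonholes.
With 19 integers one could put 1 in each residue class and have no class reach 2.
The 20th integer pushes some class to 2, so 19·1 + 1 = 20.

20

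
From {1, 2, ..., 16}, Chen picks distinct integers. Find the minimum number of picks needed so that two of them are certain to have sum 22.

Two chosen integers sum to 22 exactly when both halves of some pair {x, 22−x} with 6 ≤ x ≤ 22−x ≤ 16 are chosen — 5 such pairs.
The remaining 6 elements (those with no distinct partner in range) can never complete a 22-sum, so the worst case takes all of them and one from each pair: 6 + 5 = 11.
The 12th integer has to be the second member of some pair, so 11 + 1 = 12.

12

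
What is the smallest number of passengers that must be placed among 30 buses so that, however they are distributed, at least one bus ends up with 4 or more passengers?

With 90 passengers one could put exactly 3 in each of the 30 buses, and no bus would reach 4.
By pigeonhole, one more passenger must land in a bus that already has 3, giving it 4.
So 30 × 3 + 1 = 91 passengers are required.

91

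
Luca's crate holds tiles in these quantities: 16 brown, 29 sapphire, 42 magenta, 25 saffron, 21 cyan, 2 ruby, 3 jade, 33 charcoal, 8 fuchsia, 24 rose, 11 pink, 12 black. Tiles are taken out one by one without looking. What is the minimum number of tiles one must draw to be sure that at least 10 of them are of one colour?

95

By the pigeonhole principle, put each drawn tile into a box by colour. The largest draw with every box below 10 takes min(count, 9) from each colour; colours with fewer than 9 contribute all they have.
Σ min(cᵢ, 9) = 9 + 9 + 9 + 9 + 9 + 2 + 3 + 9 + 8 + 9 + 9 + 9 = 94.
Draw number 94 + 1 = 95 must push one box to 10.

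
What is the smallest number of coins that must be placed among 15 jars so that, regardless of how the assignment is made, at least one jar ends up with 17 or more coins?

241

With 240 coins one could put exactly 16 in each of the 15 jars, and no jar would reach 17.
One more coin must land in a jar that already has 16, giving it 17.
So 15 × 16 + 1 = 241 coins are required.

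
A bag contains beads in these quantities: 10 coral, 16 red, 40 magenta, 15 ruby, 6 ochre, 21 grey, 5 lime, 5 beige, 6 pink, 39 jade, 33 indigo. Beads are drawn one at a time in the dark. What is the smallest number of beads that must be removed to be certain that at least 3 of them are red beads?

In the worst case for collecting red beads, every non-red bead comes out first.
There are 10 + 40 + 15 + 6 + 21 + 5 + 5 + 6 + 39 + 33 = 180 non-red beads altogether.
After those, each further bead must be red, so 180 + 3 = 183 draws guarantee 3 red beads.

183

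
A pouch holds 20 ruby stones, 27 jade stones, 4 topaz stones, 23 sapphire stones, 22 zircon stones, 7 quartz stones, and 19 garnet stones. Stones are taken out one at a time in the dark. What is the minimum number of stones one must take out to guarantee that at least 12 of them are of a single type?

Put each drawn stone into a box by type. The largest draw with every box below 12 takes min(count, 11) from each type; types with fewer than 11 contribute all they have.
Σ min(cᵢ, 11) = 11 + 11 + 4 + 11 + 11 + 7 + 11 = 66.
Draw number 66 + 1 = 67 must push one box to 12.

67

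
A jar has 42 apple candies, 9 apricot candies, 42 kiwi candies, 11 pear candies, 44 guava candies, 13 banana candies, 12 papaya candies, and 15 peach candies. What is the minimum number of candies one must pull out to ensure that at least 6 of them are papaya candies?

182

In the worst case for collecting papaya candies, every non-papaya candy comes out first.
There are 42 + 9 + 42 + 11 + 44 + 13 + 15 = 176 non-papaya candies altogether.
After those, each further candy must be papaya, so 176 + 6 = 182 draws guarantee 6 papaya candies.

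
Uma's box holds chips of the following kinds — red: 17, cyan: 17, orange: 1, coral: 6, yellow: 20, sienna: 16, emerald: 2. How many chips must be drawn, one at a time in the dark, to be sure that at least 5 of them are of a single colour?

Put each drawn chip into a box by colour. The largest draw with every box below 5 takes min(count, 4) from each colour; colours with fewer than 4 contribute all they have.
Σ min(cᵢ, 4) = 4 + 4 + 1 + 4 + 4 + 4 + 2 = 23.
Draw number 23 + 1 = 24 must push one box to 5.

24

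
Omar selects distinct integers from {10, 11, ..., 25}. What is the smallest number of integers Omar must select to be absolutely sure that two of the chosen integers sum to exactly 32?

11

Two chosen integers sum to 32 exactly when both halves of some pair {x, 32−x} with 10 ≤ x ≤ 32−x ≤ 22 are chosen — 6 such pairs.
The remaining 4 elements (those with no distinct partner in range) can never complete a 32-sum, so the worst case takes all of them and one from each pair: 4 + 6 = 10.
Pigeonhole: the 11th integer has to be the second member of some pair, so 10 + 1 = 11.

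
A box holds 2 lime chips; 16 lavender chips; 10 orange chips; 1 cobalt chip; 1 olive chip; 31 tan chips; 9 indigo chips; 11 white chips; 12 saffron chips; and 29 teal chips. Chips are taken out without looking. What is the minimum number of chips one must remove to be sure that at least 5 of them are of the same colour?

The 10 colours are the holes; the chips drawn are the pigeons.
To avoid 5 of any one colour, the worst case takes at most 4 of each colour, or every chip of a colour that has fewer than 4.
That gives 2 + 4 + 4 + 1 + 1 + 4 + 4 + 4 + 4 + 4 = 32 chips with no colour reaching 5.
The next chip forces some colour to 5, so 32 + 1 = 33.

33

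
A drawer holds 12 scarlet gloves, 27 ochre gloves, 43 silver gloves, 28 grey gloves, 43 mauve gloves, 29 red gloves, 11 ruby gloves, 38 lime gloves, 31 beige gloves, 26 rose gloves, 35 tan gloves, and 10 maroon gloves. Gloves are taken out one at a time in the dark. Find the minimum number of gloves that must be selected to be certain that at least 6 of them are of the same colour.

61

Put each drawn glove into a box by colour. The largest draw with every box below 6 takes min(count, 5) from each colour.
Σ min(cᵢ, 5) = 5 + 5 + 5 + 5 + 5 + 5 + 5 + 5 + 5 + 5 + 5 + 5 = 60.
Draw number 60 + 1 = 61 must push one box to 6.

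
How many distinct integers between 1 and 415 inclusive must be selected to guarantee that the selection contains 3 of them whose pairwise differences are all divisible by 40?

Integers whose pairwise differences are multiples of 40 are exactly those sharing a remainder mod 40. The 40 residue classes mod 40 are the pigeonholes.
With 80 integers one could put 2 in each residue class and have no class reach 3.
The 81st integer pushes some class to 3, so 40·2 + 1 = 81.

81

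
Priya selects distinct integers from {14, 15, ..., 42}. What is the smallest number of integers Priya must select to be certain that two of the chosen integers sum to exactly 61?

Two chosen integers sum to 61 exactly when both halves of some pair {x, 61−x} with 19 ≤ x ≤ 61−x ≤ 42 are chosen — 12 such pairs.
The remaining 5 elements (those with no distinct partner in range) can never complete a 61-sum, so the worst case takes all of them and one from each pair: 5 + 12 = 17.
The 18th integer has to be the second member of some pair, so 17 + 1 = 18.

18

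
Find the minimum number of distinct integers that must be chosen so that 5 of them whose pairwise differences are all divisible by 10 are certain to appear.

Integers whose pairwise differences are multiples of 10 are exactly those sharing a remainder mod 10. Pigeonhole: the 10 residue classes mod 10 are the pigeonholes.
With 40 integers one could put 4 in each residue class and have no class reach 5.
The 41st integer pushes some class to 5, so 10·4 + 1 = 41.

41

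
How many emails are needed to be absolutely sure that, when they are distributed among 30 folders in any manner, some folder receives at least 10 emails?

271

With 270 emails one could put exactly 9 in each of the 30 folders, and no folder would reach 10.
One more email must land in a folder that already has 9, giving it 10.
So 30 × 9 + 1 = 271 emails are required.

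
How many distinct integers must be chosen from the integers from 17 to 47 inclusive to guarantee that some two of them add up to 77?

23

Two chosen integers sum to 77 exactly when both halves of some pair {x, 77−x} with 30 ≤ x ≤ 77−x ≤ 47 are chosen — 9 such pairs.
The remaining 13 elements (those with no distinct partner in range) can never complete a 77-sum, so the worst case takes all of them and one from each pair: 13 + 9 = 22.
The 23rd integer has to be the second member of some pair, so 22 + 1 = 23.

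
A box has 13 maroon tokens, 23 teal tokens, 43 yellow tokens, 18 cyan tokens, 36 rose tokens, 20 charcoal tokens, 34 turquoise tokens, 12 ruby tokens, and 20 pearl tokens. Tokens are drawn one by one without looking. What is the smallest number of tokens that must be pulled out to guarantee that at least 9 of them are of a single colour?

By the pigeonhole principle, put each drawn token into a box by colour. The largest draw with every box below 9 takes min(count, 8) from each colour.
Σ min(cᵢ, 8) = 8 + 8 + 8 + 8 + 8 + 8 + 8 + 8 + 8 = 72.
Draw number 72 + 1 = 73 must push one box to 9.

73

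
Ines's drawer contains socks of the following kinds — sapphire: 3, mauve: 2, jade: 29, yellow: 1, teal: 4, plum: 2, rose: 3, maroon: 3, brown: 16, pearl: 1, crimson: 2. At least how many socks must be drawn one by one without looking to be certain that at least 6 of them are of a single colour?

32

An adversary could hand out at most 5 socks per colour (9 colours run out sooner): 3 + 2 + 5 + 1 + 4 + 2 + 3 + 3 + 5 + 1 + 2 = 31 socks and still no colour has 6.
Pigeonhole: one more sock lands in a colour already at 5, so 32 draws are enough and 31 are not.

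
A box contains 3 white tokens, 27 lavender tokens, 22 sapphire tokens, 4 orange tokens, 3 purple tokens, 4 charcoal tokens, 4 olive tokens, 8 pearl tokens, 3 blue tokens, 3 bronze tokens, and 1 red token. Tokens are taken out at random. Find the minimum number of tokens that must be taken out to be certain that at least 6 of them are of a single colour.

An adversary could hand out at most 5 tokens per colour (8 colours run out sooner): 3 + 5 + 5 + 4 + 3 + 4 + 4 + 5 + 3 + 3 + 1 = 40 tokens and still no colour has 6.
By the pigeonhole principle, one more token lands in a colour already at 5, so 41 draws are enough and 40 are not.

41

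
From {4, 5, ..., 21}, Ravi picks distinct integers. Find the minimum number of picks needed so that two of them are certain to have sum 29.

Two chosen integers sum to 29 exactly when both halves of some pair {x, 29−x} with 8 ≤ x ≤ 29−x ≤ 21 are chosen — 7 such pairs.
The remaining 4 elements (those with no distinct partner in range) can never complete a 29-sum, so the worst case takes all of them and one from each pair: 4 + 7 = 11.
Pigeonhole: the 12th integer has to be the second member of some pair, so 11 + 1 = 12.

12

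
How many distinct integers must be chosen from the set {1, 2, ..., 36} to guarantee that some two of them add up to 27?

Two chosen integers sum to 27 exactly when both halves of some pair {x, 27−x} with 1 ≤ x ≤ 27−x ≤ 26 are chosen — 13 such pairs.
The remaining 10 elements (those with no distinct partner in range) can never complete a 27-sum, so the worst case takes all of them and one from each pair: 10 + 13 = 23.
Pigeonhole: the 24th integer has to be the second member of some pair, so 23 + 1 = 24.

24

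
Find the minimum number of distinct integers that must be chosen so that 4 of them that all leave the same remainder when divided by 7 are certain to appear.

22

The 7 residue classes mod 7 are the pigeonholes.
With 21 integers one could put 3 in each residue class and have no class reach 4.
The 22nd integer pushes some class to 4, so 7·3 + 1 = 22.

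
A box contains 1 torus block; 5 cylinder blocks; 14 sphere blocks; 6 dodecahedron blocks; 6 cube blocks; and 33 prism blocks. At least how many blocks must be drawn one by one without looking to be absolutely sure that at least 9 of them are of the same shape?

By pigeonhole, put each drawn block into a box by shape. The largest draw with every box below 9 takes min(count, 8) from each shape; shapes with fewer than 8 contribute all they have.
Σ min(cᵢ, 8) = 1 + 5 + 8 + 6 + 6 + 8 = 34.
Draw number 34 + 1 = 35 must push one box to 9.

35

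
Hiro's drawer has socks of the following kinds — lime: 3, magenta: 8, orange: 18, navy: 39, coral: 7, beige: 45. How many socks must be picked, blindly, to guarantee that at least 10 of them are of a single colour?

Put each drawn sock into a box by colour. The largest draw with every box below 10 takes min(count, 9) from each colour; colours with fewer than 9 contribute all they have.
Σ min(cᵢ, 9) = 3 + 8 + 9 + 9 + 7 + 9 = 45.
Draw number 45 + 1 = 46 must push one box to 10.

46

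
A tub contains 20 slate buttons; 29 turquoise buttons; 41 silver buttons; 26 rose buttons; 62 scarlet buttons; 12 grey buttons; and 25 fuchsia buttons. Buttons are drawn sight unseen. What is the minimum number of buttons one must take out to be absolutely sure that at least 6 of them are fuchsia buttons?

In the worst case for collecting fuchsia buttons, every non-fuchsia button comes out first.
There are 20 + 29 + 41 + 26 + 62 + 12 = 190 non-fuchsia buttons altogether.
After those, each further button must be fuchsia, so 190 + 6 = 196 draws guarantee 6 fuchsia buttons.

196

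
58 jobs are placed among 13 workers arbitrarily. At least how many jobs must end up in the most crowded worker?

The 13 workers are the holes and the 58 jobs are the pigeons.
If every worker held at most 4 jobs, the total would be at most 13 × 4 = 52, which is less than 58.
So some worker holds at least ⌈58/13⌉ = 5 jobs.

5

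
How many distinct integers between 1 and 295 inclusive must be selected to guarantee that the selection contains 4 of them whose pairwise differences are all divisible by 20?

61

Integers whose pairwise differences are multiples of 20 are exactly those sharing a remainder mod 20. Pigeonhole: the 20 residue classes mod 20 are the pigeonholes.
With 60 integers one could put 3 in each residue class and have no class reach 4.
The 61st integer pushes some class to 4, so 20·3 + 1 = 61.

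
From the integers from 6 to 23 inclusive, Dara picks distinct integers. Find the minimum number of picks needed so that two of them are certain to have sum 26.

Two chosen integers sum to 26 exactly when both halves of some pair {x, 26−x} with 6 ≤ x ≤ 26−x ≤ 20 are chosen — 7 such pairs.
The remaining 4 elements (those with no distinct partner in range) can never complete a 26-sum, so the worst case takes all of them and one from each pair: 4 + 7 = 11.
By the pigeonhole principle, the 12th integer has to be the second member of some pair, so 11 + 1 = 12.

12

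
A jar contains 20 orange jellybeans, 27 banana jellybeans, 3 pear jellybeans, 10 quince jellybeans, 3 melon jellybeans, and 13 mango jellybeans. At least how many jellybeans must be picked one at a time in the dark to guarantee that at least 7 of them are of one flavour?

31

An adversary could hand out at most 6 jellybeans per flavour (pear, melon run out sooner): 6 + 6 + 3 + 6 + 3 + 6 = 30 jellybeans and still no flavour has 7.
One more jellybean lands in a flavour already at 6, so 31 draws are enough and 30 are not.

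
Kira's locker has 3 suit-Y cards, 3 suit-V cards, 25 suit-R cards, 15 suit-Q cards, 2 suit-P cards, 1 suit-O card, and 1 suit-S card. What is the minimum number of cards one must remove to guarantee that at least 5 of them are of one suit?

Put each drawn card into a box by suit. The largest draw with every box below 5 takes min(count, 4) from each suit; suits with fewer than 4 contribute all they have.
Σ min(cᵢ, 4) = 3 + 3 + 4 + 4 + 2 + 1 + 1 = 18.
Draw number 18 + 1 = 19 must push one box to 5.

19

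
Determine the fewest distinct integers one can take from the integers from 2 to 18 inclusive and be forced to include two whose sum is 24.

12

Two chosen integers sum to 24 exactly when both halves of some pair {x, 24−x} with 6 ≤ x ≤ 24−x ≤ 18 are chosen — 6 such pairs.
The remaining 5 elements (those with no distinct partner in range) can never complete a 24-sum, so the worst case takes all of them and one from each pair: 5 + 6 = 11.
By the pigeonhole principle, the 12th integer has to be the second member of some pair, so 11 + 1 = 12.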